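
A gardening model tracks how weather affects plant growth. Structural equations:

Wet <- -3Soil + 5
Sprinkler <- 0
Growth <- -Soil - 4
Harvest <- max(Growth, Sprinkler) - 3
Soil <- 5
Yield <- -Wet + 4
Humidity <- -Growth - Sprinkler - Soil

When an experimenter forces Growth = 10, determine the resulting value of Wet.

Under do(Growth=10), the mechanism Growth <- -Soil - 4 is discarded; Growth is fixed at 10.
Since Wet is not a descendant of the intervened variable, it is unaffected.
Wet = -3Soil + 5  [with Soil=5]  = -10

-10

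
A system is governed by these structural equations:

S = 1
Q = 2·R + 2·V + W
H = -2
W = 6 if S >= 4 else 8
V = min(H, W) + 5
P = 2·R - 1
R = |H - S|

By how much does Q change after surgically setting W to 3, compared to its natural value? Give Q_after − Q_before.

-5

The intervention breaks the incoming arrows to W: W = 6 if S >= 4 else 8 no longer applies, and W = 3.
R = |H - S|  [with H=-2, S=1]  = 3
V = min(H, W) + 5  [with H=-2, W=3]  = 3
Q = 2·R + 2·V + W  [with R=3, V=3, W=3]  = 15
Without intervention: R = |H - S|  [with H=-2, S=1]  = 3; W = 6 if S >= 4 else 8  [with S=1]  = 8; V = min(H, W) + 5  [with H=-2, W=8]  = 3; Q = 2·R + 2·V + W  [with R=3, V=3, W=8]  = 20.
Change = 15 − 20 = -5.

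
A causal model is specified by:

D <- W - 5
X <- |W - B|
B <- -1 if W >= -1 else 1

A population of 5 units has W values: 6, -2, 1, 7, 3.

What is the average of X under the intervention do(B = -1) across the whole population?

The intervention sets B=-1 in all 5 units regardless of W. Recomputing X per unit gives 7, 1, 2, 8, 4; average 4.4.

4.4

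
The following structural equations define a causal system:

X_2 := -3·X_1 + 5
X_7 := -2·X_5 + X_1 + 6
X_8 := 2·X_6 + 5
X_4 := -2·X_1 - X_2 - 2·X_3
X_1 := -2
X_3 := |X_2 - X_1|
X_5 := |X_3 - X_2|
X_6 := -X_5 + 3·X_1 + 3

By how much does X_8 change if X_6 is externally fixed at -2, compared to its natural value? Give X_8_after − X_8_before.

6

Intervening sets X_6 = -2 and removes its equation (X_6 := -X_5 + 3·X_1 + 3).
X_8 = 2·X_6 + 5  [with X_6=-2]  = 1
Without intervention: X_2 = -3·X_1 + 5  [with X_1=-2]  = 11; X_3 = |X_2 - X_1|  [with X_2=11, X_1=-2]  = 13; X_5 = |X_3 - X_2|  [with X_3=13, X_2=11]  = 2; X_6 = -X_5 + 3·X_1 + 3  [with X_5=2, X_1=-2]  = -5; X_8 = 2·X_6 + 5  [with X_6=-5]  = -5.
Change = 1 − (-5) = 6.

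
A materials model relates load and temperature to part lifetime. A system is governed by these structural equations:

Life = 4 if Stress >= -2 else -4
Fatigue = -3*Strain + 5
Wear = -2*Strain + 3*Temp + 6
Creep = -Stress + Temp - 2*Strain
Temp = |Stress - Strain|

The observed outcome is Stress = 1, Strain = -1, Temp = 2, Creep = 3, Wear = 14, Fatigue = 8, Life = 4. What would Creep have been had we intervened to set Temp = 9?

The intervention breaks the incoming arrows to Temp: Temp = |Stress - Strain| no longer applies, and Temp = 9.
Creep = -Stress + Temp - 2*Strain  [with Stress=1, Temp=9, Strain=-1]  = 10

10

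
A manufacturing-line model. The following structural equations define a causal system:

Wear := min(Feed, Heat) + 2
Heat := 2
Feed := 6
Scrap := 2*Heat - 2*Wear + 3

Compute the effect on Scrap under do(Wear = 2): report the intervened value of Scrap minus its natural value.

The intervention breaks the incoming arrows to Wear: Wear := min(Feed, Heat) + 2 no longer applies, and Wear = 2.
Scrap = 2*Heat - 2*Wear + 3  [with Heat=2, Wear=2]  = 3
Without intervention: Wear = min(Feed, Heat) + 2  [with Feed=6, Heat=2]  = 4; Scrap = 2*Heat - 2*Wear + 3  [with Heat=2, Wear=4]  = -1.
Change = 3 − (-1) = 4.

4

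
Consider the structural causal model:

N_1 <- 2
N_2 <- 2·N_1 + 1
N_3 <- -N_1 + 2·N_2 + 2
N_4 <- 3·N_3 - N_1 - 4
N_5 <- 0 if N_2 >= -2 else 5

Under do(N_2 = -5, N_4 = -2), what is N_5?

5

Setting N_2 = -5, N_4 = -2 by intervention discards those variables' equations.
N_5 = 0 if N_2 >= -2 else 5  [with N_2=-5]  = 5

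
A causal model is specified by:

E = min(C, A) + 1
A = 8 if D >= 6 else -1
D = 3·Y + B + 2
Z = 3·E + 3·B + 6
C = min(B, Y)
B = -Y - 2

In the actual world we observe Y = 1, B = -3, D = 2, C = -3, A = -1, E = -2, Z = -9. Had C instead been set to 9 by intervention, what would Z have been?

The intervention breaks the incoming arrows to C: C = min(B, Y) no longer applies, and C = 9.
B = -Y - 2  [with Y=1]  = -3
D = 3·Y + B + 2  [with Y=1, B=-3]  = 2
A = 8 if D >= 6 else -1  [with D=2]  = -1
E = min(C, A) + 1  [with C=9, A=-1]  = 0
Z = 3·E + 3·B + 6  [with E=0, B=-3]  = -3

-3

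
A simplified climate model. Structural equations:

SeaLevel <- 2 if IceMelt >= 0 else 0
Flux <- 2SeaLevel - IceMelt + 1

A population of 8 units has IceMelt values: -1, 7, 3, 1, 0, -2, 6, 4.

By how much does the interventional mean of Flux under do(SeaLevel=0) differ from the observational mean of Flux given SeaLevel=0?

The intervention sets SeaLevel=0 in all 8 units regardless of IceMelt. Recomputing Flux per unit gives 2, -6, -2, 0, 1, 3, -5, -3; average -1.25.
Observing SeaLevel=0 restricts to units where SeaLevel's equation naturally yields 0: IceMelt ∈ {-1, -2}. In that subpopulation Flux = 2, 3, mean 2.5.
Difference = -1.25 − 2.5 = -3.75.

-3.75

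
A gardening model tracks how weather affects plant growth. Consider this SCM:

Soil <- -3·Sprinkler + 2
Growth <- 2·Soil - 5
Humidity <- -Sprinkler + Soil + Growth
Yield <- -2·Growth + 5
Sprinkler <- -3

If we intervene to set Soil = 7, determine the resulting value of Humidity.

Under do(Soil=7), the mechanism Soil <- -3·Sprinkler + 2 is discarded; Soil is fixed at 7.
Growth = 2·Soil - 5  [with Soil=7]  = 9
Humidity = -Sprinkler + Soil + Growth  [with Sprinkler=-3, Soil=7, Growth=9]  = 19

19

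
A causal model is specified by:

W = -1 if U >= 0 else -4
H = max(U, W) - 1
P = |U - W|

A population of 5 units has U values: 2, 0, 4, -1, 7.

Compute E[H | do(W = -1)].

1.4

The intervention sets W=-1 in all 5 units regardless of U. Recomputing H per unit gives 1, -1, 3, -2, 6; average 1.4.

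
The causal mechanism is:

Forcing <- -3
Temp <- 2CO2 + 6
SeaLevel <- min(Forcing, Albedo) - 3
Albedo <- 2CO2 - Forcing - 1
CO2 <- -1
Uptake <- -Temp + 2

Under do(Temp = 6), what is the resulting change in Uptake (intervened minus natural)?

The intervention breaks the incoming arrows to Temp: Temp <- 2CO2 + 6 no longer applies, and Temp = 6.
Uptake = -Temp + 2  [with Temp=6]  = -4
Without intervention: Temp = 2CO2 + 6  [with CO2=-1]  = 4; Uptake = -Temp + 2  [with Temp=4]  = -2.
Change = -4 − (-2) = -2.

-2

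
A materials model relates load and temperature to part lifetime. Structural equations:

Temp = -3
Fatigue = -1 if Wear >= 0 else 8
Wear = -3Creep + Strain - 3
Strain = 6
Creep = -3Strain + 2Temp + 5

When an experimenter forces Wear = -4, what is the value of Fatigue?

8

Intervening sets Wear = -4 and removes its equation (Wear = -3Creep + Strain - 3).
Fatigue = -1 if Wear >= 0 else 8  [with Wear=-4]  = 8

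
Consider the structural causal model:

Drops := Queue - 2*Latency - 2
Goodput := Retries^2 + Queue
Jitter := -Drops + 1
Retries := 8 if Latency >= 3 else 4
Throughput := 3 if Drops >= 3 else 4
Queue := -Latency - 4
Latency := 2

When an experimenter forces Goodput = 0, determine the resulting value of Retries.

4

Under do(Goodput=0), the mechanism Goodput := Retries^2 + Queue is discarded; Goodput is fixed at 0.
Since Retries is not a descendant of the intervened variable, it is unaffected.
Retries = 8 if Latency >= 3 else 4  [with Latency=2]  = 4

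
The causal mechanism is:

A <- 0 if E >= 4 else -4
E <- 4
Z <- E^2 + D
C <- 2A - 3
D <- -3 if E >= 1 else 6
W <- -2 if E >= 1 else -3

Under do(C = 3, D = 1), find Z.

17

The joint intervention fixes C = 3, D = 1, removing each variable's own equation.
Z = E^2 + D  [with E=4, D=1]  = 17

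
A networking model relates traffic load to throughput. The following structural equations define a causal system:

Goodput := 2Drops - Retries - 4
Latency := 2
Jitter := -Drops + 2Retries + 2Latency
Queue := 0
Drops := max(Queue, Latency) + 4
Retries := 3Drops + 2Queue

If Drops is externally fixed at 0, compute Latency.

Under do(Drops=0), the mechanism Drops := max(Queue, Latency) + 4 is discarded; Drops is fixed at 0.
Latency is not downstream of the intervention, so its value is determined by the original equations.

2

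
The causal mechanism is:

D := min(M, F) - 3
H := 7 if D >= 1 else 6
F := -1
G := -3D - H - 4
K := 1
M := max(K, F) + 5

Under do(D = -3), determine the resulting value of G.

-1

Under do(D=-3), the mechanism D := min(M, F) - 3 is discarded; D is fixed at -3.
H = 7 if D >= 1 else 6  [with D=-3]  = 6
G = -3D - H - 4  [with D=-3, H=6]  = -1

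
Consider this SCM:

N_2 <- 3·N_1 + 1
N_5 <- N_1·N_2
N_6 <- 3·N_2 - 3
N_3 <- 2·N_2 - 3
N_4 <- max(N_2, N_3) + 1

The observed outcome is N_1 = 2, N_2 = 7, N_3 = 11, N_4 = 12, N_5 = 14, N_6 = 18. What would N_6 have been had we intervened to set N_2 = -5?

-18

Under do(N_2=-5), the mechanism N_2 <- 3·N_1 + 1 is discarded; N_2 is fixed at -5.
N_6 = 3·N_2 - 3  [with N_2=-5]  = -18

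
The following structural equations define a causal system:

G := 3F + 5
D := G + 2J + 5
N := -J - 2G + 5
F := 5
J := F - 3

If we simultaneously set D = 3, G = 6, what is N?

The joint intervention fixes D = 3, G = 6, removing each variable's own equation.
J = F - 3  [with F=5]  = 2
N = -J - 2G + 5  [with J=2, G=6]  = -9

-9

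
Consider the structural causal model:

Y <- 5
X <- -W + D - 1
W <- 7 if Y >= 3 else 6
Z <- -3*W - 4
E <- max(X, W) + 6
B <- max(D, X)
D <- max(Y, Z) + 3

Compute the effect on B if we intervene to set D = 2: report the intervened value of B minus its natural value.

The intervention breaks the incoming arrows to D: D <- max(Y, Z) + 3 no longer applies, and D = 2.
W = 7 if Y >= 3 else 6  [with Y=5]  = 7
X = -W + D - 1  [with W=7, D=2]  = -6
B = max(D, X)  [with D=2, X=-6]  = 2
Without intervention: W = 7 if Y >= 3 else 6  [with Y=5]  = 7; Z = -3*W - 4  [with W=7]  = -25; D = max(Y, Z) + 3  [with Y=5, Z=-25]  = 8; X = -W + D - 1  [with W=7, D=8]  = 0; B = max(D, X)  [with D=8, X=0]  = 8.
Change = 2 − 8 = -6.

-6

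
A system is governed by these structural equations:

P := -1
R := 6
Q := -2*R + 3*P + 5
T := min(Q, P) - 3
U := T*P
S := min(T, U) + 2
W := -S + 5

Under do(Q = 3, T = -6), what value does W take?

Under do(Q = 3, T = -6), each intervened variable's structural equation is replaced by its fixed value.
U = T*P  [with T=-6, P=-1]  = 6
S = min(T, U) + 2  [with T=-6, U=6]  = -4
W = -S + 5  [with S=-4]  = 9

9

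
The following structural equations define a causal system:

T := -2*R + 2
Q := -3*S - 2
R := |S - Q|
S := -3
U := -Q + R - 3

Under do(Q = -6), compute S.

Under do(Q=-6), the mechanism Q := -3*S - 2 is discarded; Q is fixed at -6.
S is not downstream of the intervention, so its value is determined by the original equations.

-3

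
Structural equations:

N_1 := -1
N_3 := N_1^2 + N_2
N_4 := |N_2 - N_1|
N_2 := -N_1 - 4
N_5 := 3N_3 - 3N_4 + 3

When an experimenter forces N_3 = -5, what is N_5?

-18

do(N_3=-5) replaces the equation N_3 := N_1^2 + N_2 with the constant N_3 = -5.
N_2 = -N_1 - 4  [with N_1=-1]  = -3
N_4 = |N_2 - N_1|  [with N_2=-3, N_1=-1]  = 2
N_5 = 3N_3 - 3N_4 + 3  [with N_3=-5, N_4=2]  = -18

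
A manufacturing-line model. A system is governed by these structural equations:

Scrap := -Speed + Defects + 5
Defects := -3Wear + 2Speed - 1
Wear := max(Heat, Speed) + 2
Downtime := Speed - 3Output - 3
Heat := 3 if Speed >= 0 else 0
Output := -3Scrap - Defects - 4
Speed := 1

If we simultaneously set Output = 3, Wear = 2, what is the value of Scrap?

Under do(Output = 3, Wear = 2), each intervened variable's structural equation is replaced by its fixed value.
Defects = -3Wear + 2Speed - 1  [with Wear=2, Speed=1]  = -5
Scrap = -Speed + Defects + 5  [with Speed=1, Defects=-5]  = -1

-1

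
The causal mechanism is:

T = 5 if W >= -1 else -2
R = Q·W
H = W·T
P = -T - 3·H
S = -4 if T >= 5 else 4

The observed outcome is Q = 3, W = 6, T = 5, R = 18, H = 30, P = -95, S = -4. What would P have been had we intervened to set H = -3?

The intervention breaks the incoming arrows to H: H = W·T no longer applies, and H = -3.
T = 5 if W >= -1 else -2  [with W=6]  = 5
P = -T - 3·H  [with T=5, H=-3]  = 4

4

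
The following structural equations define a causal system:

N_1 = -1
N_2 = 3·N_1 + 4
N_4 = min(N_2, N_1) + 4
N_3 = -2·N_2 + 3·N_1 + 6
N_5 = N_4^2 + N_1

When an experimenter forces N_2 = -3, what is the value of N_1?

Under do(N_2=-3), the mechanism N_2 = 3·N_1 + 4 is discarded; N_2 is fixed at -3.
N_1 is not downstream of the intervention, so its value is determined by the original equations.

-1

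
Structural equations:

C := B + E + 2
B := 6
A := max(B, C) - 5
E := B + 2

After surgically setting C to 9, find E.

Under do(C=9), the mechanism C := B + E + 2 is discarded; C is fixed at 9.
Since E is not a descendant of the intervened variable, it is unaffected.
E = B + 2  [with B=6]  = 8

8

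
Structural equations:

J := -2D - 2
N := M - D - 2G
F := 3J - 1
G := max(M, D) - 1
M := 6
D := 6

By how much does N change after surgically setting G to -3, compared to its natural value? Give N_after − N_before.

do(G=-3) replaces the equation G := max(M, D) - 1 with the constant G = -3.
N = M - D - 2G  [with M=6, D=6, G=-3]  = 6
Without intervention: G = max(M, D) - 1  [with M=6, D=6]  = 5; N = M - D - 2G  [with M=6, D=6, G=5]  = -10.
Change = 6 − (-10) = 16.

16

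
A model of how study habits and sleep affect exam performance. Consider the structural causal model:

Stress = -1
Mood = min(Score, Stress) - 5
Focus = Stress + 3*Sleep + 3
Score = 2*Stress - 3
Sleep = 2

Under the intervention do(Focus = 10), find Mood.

-10

do(Focus=10) replaces the equation Focus = Stress + 3*Sleep + 3 with the constant Focus = 10.
Mood is not downstream of the intervention, so its value is determined by the original equations.
Score = 2*Stress - 3  [with Stress=-1]  = -5
Mood = min(Score, Stress) - 5  [with Score=-5, Stress=-1]  = -10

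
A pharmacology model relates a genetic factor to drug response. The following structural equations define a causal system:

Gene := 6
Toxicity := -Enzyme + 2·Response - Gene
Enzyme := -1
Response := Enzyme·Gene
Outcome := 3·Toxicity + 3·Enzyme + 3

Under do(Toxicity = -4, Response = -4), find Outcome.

-12

The joint intervention fixes Toxicity = -4, Response = -4, removing each variable's own equation.
Outcome = 3·Toxicity + 3·Enzyme + 3  [with Toxicity=-4, Enzyme=-1]  = -12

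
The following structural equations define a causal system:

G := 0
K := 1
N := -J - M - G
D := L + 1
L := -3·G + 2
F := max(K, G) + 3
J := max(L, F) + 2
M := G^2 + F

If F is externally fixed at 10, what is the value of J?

Intervening sets F = 10 and removes its equation (F := max(K, G) + 3).
L = -3·G + 2  [with G=0]  = 2
J = max(L, F) + 2  [with L=2, F=10]  = 12

12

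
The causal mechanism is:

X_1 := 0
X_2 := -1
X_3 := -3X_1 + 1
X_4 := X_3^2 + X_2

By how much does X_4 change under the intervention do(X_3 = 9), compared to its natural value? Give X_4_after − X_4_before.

80

The intervention breaks the incoming arrows to X_3: X_3 := -3X_1 + 1 no longer applies, and X_3 = 9.
X_4 = X_3^2 + X_2  [with X_3=9, X_2=-1]  = 80
Without intervention: X_3 = -3X_1 + 1  [with X_1=0]  = 1; X_4 = X_3^2 + X_2  [with X_3=1, X_2=-1]  = 0.
Change = 80 − 0 = 80.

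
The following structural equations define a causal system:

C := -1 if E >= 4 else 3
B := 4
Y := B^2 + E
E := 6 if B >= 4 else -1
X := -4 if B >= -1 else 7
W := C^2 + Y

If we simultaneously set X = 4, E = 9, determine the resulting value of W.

The joint intervention fixes X = 4, E = 9, removing each variable's own equation.
Y = B^2 + E  [with B=4, E=9]  = 25
C = -1 if E >= 4 else 3  [with E=9]  = -1
W = C^2 + Y  [with C=-1, Y=25]  = 26

26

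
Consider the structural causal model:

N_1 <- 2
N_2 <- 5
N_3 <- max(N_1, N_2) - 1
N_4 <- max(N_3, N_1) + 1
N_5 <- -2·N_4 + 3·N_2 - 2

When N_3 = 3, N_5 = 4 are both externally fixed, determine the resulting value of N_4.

4

The joint intervention fixes N_3 = 3, N_5 = 4, removing each variable's own equation.
N_4 = max(N_3, N_1) + 1  [with N_3=3, N_1=2]  = 4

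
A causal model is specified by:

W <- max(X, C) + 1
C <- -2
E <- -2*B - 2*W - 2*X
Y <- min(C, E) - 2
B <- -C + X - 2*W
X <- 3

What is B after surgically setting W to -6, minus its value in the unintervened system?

The intervention breaks the incoming arrows to W: W <- max(X, C) + 1 no longer applies, and W = -6.
B = -C + X - 2*W  [with C=-2, X=3, W=-6]  = 17
Without intervention: W = max(X, C) + 1  [with X=3, C=-2]  = 4; B = -C + X - 2*W  [with C=-2, X=3, W=4]  = -3.
Change = 17 − (-3) = 20.

20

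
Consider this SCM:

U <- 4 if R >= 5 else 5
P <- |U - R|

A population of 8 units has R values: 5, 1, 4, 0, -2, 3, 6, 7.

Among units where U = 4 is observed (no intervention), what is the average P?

2

Observing U=4 restricts to units where U's equation naturally yields 4: R ∈ {5, 6, 7}. In that subpopulation P = 1, 2, 3, mean 2.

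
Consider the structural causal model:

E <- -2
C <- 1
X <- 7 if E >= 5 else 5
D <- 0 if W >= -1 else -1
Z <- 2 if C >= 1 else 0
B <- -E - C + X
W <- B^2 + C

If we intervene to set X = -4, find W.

The intervention breaks the incoming arrows to X: X <- 7 if E >= 5 else 5 no longer applies, and X = -4.
B = -E - C + X  [with E=-2, C=1, X=-4]  = -3
W = B^2 + C  [with B=-3, C=1]  = 10

10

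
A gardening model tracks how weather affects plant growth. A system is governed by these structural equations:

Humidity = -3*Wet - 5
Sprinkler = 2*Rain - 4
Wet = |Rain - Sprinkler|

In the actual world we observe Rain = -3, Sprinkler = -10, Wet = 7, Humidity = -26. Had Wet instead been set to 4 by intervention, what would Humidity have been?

-17

The intervention breaks the incoming arrows to Wet: Wet = |Rain - Sprinkler| no longer applies, and Wet = 4.
Humidity = -3*Wet - 5  [with Wet=4]  = -17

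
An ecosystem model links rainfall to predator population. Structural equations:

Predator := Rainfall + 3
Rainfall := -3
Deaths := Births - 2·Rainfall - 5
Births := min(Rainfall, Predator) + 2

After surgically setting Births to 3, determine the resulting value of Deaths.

The intervention breaks the incoming arrows to Births: Births := min(Rainfall, Predator) + 2 no longer applies, and Births = 3.
Deaths = Births - 2·Rainfall - 5  [with Births=3, Rainfall=-3]  = 4

4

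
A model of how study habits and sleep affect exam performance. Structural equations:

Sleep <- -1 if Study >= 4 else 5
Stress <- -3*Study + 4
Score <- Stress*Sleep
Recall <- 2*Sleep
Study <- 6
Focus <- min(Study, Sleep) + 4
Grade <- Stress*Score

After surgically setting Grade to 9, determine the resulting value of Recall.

Intervening sets Grade = 9 and removes its equation (Grade <- Stress*Score).
Since Recall is not a descendant of the intervened variable, it is unaffected.
Sleep = -1 if Study >= 4 else 5  [with Study=6]  = -1
Recall = 2*Sleep  [with Sleep=-1]  = -2

-2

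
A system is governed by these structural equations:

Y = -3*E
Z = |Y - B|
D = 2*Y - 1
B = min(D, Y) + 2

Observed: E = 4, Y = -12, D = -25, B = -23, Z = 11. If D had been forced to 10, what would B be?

The intervention breaks the incoming arrows to D: D = 2*Y - 1 no longer applies, and D = 10.
Y = -3*E  [with E=4]  = -12
B = min(D, Y) + 2  [with D=10, Y=-12]  = -10

-10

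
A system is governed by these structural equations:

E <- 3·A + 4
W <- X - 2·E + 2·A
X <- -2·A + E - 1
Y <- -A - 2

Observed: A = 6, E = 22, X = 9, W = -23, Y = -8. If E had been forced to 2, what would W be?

-3

Under do(E=2), the mechanism E <- 3·A + 4 is discarded; E is fixed at 2.
X = -2·A + E - 1  [with A=6, E=2]  = -11
W = X - 2·E + 2·A  [with X=-11, E=2, A=6]  = -3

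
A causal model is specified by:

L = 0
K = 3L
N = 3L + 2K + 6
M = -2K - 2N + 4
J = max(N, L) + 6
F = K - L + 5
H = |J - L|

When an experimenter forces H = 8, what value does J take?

The intervention breaks the incoming arrows to H: H = |J - L| no longer applies, and H = 8.
J is not downstream of the intervention, so its value is determined by the original equations.
K = 3L  [with L=0]  = 0
N = 3L + 2K + 6  [with L=0, K=0]  = 6
J = max(N, L) + 6  [with N=6, L=0]  = 12

12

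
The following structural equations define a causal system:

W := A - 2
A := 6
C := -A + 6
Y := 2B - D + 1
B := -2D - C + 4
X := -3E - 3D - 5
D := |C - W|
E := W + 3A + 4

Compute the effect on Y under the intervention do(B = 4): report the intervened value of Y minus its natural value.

do(B=4) replaces the equation B := -2D - C + 4 with the constant B = 4.
W = A - 2  [with A=6]  = 4
C = -A + 6  [with A=6]  = 0
D = |C - W|  [with C=0, W=4]  = 4
Y = 2B - D + 1  [with B=4, D=4]  = 5
Without intervention: W = A - 2  [with A=6]  = 4; C = -A + 6  [with A=6]  = 0; D = |C - W|  [with C=0, W=4]  = 4; B = -2D - C + 4  [with D=4, C=0]  = -4; Y = 2B - D + 1  [with B=-4, D=4]  = -11.
Change = 5 − (-11) = 16.

16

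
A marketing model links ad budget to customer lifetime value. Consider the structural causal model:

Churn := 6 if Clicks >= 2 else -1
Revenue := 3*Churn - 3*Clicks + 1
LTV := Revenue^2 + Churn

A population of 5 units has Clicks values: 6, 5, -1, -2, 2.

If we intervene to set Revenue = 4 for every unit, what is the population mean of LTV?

19.2

Every unit gets Revenue=4 under the intervention. LTV values become 22, 22, 15, 15, 22; E[LTV|do(Revenue=4)] = 19.2.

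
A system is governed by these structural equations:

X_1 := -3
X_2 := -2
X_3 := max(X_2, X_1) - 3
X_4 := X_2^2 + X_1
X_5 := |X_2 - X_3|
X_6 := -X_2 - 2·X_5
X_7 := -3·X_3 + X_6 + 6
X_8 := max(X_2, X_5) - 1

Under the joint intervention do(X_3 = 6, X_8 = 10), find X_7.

-26

Under do(X_3 = 6, X_8 = 10), each intervened variable's structural equation is replaced by its fixed value.
X_5 = |X_2 - X_3|  [with X_2=-2, X_3=6]  = 8
X_6 = -X_2 - 2·X_5  [with X_2=-2, X_5=8]  = -14
X_7 = -3·X_3 + X_6 + 6  [with X_3=6, X_6=-14]  = -26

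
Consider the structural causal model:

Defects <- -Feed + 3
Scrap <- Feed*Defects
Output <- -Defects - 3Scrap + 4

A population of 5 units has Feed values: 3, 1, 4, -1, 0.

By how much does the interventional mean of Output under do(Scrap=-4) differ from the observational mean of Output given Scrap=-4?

-0.1

The intervention sets Scrap=-4 in all 5 units regardless of Feed. Recomputing Output per unit gives 16, 14, 17, 12, 13; average 14.4.
E[Output|Scrap=-4] averages over only the 2 units with Scrap=-4 (Feed = 4, -1): Output = 17, 12, mean 14.5.
Difference = 14.4 − 14.5 = -0.1.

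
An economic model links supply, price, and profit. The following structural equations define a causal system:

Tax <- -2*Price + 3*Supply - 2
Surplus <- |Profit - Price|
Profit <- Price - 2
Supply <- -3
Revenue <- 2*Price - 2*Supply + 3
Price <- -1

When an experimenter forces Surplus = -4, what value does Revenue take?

7

do(Surplus=-4) replaces the equation Surplus <- |Profit - Price| with the constant Surplus = -4.
Revenue is not downstream of the intervention, so its value is determined by the original equations.
Revenue = 2*Price - 2*Supply + 3  [with Price=-1, Supply=-3]  = 7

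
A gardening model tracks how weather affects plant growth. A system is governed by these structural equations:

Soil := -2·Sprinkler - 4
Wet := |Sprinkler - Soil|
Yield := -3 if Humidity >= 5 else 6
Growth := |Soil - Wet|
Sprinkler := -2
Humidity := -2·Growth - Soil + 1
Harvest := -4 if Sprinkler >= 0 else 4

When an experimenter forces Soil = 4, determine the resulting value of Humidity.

-7

do(Soil=4) replaces the equation Soil := -2·Sprinkler - 4 with the constant Soil = 4.
Wet = |Sprinkler - Soil|  [with Sprinkler=-2, Soil=4]  = 6
Growth = |Soil - Wet|  [with Soil=4, Wet=6]  = 2
Humidity = -2·Growth - Soil + 1  [with Growth=2, Soil=4]  = -7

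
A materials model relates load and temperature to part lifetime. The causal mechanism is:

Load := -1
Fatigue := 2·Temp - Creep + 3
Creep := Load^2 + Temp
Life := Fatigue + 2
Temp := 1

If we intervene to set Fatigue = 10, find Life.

Intervening sets Fatigue = 10 and removes its equation (Fatigue := 2·Temp - Creep + 3).
Life = Fatigue + 2  [with Fatigue=10]  = 12

12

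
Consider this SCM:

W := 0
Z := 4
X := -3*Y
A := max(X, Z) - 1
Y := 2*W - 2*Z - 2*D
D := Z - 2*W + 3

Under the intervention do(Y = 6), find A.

Under do(Y=6), the mechanism Y := 2*W - 2*Z - 2*D is discarded; Y is fixed at 6.
X = -3*Y  [with Y=6]  = -18
A = max(X, Z) - 1  [with X=-18, Z=4]  = 3

3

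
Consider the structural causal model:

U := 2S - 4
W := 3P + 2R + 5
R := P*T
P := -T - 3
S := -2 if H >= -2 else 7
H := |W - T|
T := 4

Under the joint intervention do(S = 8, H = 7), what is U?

Setting S = 8, H = 7 by intervention discards those variables' equations.
U = 2S - 4  [with S=8]  = 12

12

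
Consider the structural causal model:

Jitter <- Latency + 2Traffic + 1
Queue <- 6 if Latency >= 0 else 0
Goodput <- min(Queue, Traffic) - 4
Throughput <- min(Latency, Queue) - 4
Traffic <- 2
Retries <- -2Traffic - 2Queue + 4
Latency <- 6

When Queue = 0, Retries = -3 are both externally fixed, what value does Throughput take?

-4

Setting Queue = 0, Retries = -3 by intervention discards those variables' equations.
Throughput = min(Latency, Queue) - 4  [with Latency=6, Queue=0]  = -4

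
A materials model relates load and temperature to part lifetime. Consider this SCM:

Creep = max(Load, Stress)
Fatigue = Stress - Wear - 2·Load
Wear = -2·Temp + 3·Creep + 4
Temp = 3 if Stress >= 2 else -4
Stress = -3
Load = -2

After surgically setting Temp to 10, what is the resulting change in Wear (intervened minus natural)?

do(Temp=10) replaces the equation Temp = 3 if Stress >= 2 else -4 with the constant Temp = 10.
Creep = max(Load, Stress)  [with Load=-2, Stress=-3]  = -2
Wear = -2·Temp + 3·Creep + 4  [with Temp=10, Creep=-2]  = -22
Without intervention: Temp = 3 if Stress >= 2 else -4  [with Stress=-3]  = -4; Creep = max(Load, Stress)  [with Load=-2, Stress=-3]  = -2; Wear = -2·Temp + 3·Creep + 4  [with Temp=-4, Creep=-2]  = 6.
Change = -22 − 6 = -28.

-28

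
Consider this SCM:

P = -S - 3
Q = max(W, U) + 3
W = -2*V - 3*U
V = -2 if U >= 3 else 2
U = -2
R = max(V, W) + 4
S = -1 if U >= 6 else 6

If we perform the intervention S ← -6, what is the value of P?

3

Under do(S=-6), the mechanism S = -1 if U >= 6 else 6 is discarded; S is fixed at -6.
P = -S - 3  [with S=-6]  = 3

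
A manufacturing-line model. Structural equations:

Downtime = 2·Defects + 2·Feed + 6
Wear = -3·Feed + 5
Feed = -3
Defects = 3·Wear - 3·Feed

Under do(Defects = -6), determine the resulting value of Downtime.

-12

The intervention breaks the incoming arrows to Defects: Defects = 3·Wear - 3·Feed no longer applies, and Defects = -6.
Downtime = 2·Defects + 2·Feed + 6  [with Defects=-6, Feed=-3]  = -12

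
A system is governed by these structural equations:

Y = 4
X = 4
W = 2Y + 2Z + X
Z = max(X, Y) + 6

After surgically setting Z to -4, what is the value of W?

4

The intervention breaks the incoming arrows to Z: Z = max(X, Y) + 6 no longer applies, and Z = -4.
W = 2Y + 2Z + X  [with Y=4, Z=-4, X=4]  = 4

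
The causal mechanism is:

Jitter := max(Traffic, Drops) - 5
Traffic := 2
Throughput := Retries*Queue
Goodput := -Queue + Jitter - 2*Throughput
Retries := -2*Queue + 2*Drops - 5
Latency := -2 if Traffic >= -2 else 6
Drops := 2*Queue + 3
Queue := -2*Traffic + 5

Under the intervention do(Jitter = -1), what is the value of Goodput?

Intervening sets Jitter = -1 and removes its equation (Jitter := max(Traffic, Drops) - 5).
Queue = -2*Traffic + 5  [with Traffic=2]  = 1
Drops = 2*Queue + 3  [with Queue=1]  = 5
Retries = -2*Queue + 2*Drops - 5  [with Queue=1, Drops=5]  = 3
Throughput = Retries*Queue  [with Retries=3, Queue=1]  = 3
Goodput = -Queue + Jitter - 2*Throughput  [with Queue=1, Jitter=-1, Throughput=3]  = -8

-8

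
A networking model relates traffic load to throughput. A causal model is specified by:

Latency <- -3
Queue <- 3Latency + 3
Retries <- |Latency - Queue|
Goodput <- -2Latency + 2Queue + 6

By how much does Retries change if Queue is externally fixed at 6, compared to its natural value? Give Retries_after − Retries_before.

The intervention breaks the incoming arrows to Queue: Queue <- 3Latency + 3 no longer applies, and Queue = 6.
Retries = |Latency - Queue|  [with Latency=-3, Queue=6]  = 9
Without intervention: Queue = 3Latency + 3  [with Latency=-3]  = -6; Retries = |Latency - Queue|  [with Latency=-3, Queue=-6]  = 3.
Change = 9 − 3 = 6.

6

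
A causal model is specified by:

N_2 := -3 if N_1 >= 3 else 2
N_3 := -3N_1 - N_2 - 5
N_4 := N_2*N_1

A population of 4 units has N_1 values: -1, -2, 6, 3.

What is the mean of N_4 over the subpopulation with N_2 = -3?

-13.5

Conditioning on N_2=-3 selects the 2 unit(s) with N_1 ∈ {6, 3}. Their N_4 values: -18, -9. Mean = -13.5.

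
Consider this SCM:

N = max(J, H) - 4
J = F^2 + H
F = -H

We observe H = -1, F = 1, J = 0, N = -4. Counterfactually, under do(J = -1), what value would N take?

The intervention breaks the incoming arrows to J: J = F^2 + H no longer applies, and J = -1.
N = max(J, H) - 4  [with J=-1, H=-1]  = -5

-5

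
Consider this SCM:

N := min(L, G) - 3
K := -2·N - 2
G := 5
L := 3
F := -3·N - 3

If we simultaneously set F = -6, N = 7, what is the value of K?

-16

Under do(F = -6, N = 7), each intervened variable's structural equation is replaced by its fixed value.
K = -2·N - 2  [with N=7]  = -16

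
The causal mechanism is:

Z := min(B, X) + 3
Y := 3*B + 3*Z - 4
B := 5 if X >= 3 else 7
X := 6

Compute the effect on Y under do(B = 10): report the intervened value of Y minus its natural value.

Under do(B=10), the mechanism B := 5 if X >= 3 else 7 is discarded; B is fixed at 10.
Z = min(B, X) + 3  [with B=10, X=6]  = 9
Y = 3*B + 3*Z - 4  [with B=10, Z=9]  = 53
Without intervention: B = 5 if X >= 3 else 7  [with X=6]  = 5; Z = min(B, X) + 3  [with B=5, X=6]  = 8; Y = 3*B + 3*Z - 4  [with B=5, Z=8]  = 35.
Change = 53 − 35 = 18.

18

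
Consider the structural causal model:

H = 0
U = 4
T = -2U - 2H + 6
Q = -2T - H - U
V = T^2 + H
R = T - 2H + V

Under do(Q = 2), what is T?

Under do(Q=2), the mechanism Q = -2T - H - U is discarded; Q is fixed at 2.
Since T is not a descendant of the intervened variable, it is unaffected.
T = -2U - 2H + 6  [with U=4, H=0]  = -2

-2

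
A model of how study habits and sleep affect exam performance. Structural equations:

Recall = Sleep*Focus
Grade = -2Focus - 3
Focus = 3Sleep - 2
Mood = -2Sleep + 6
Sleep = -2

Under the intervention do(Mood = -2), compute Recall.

The intervention breaks the incoming arrows to Mood: Mood = -2Sleep + 6 no longer applies, and Mood = -2.
Recall is not downstream of the intervention, so its value is determined by the original equations.
Focus = 3Sleep - 2  [with Sleep=-2]  = -8
Recall = Sleep*Focus  [with Sleep=-2, Focus=-8]  = 16

16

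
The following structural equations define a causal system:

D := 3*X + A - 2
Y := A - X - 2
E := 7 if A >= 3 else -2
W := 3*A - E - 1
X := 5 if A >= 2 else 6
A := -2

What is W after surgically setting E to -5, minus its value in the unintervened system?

3

The intervention breaks the incoming arrows to E: E := 7 if A >= 3 else -2 no longer applies, and E = -5.
W = 3*A - E - 1  [with A=-2, E=-5]  = -2
Without intervention: E = 7 if A >= 3 else -2  [with A=-2]  = -2; W = 3*A - E - 1  [with A=-2, E=-2]  = -5.
Change = -2 − (-5) = 3.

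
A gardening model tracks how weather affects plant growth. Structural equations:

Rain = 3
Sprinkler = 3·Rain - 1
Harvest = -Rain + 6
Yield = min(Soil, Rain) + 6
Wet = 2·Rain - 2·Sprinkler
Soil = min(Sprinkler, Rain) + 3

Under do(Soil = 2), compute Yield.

do(Soil=2) replaces the equation Soil = min(Sprinkler, Rain) + 3 with the constant Soil = 2.
Yield = min(Soil, Rain) + 6  [with Soil=2, Rain=3]  = 8

8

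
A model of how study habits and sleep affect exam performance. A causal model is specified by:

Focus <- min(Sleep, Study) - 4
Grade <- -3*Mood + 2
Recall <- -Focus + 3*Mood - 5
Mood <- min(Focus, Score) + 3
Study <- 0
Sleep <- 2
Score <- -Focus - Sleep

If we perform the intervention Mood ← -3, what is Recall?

-10

The intervention breaks the incoming arrows to Mood: Mood <- min(Focus, Score) + 3 no longer applies, and Mood = -3.
Focus = min(Sleep, Study) - 4  [with Sleep=2, Study=0]  = -4
Recall = -Focus + 3*Mood - 5  [with Focus=-4, Mood=-3]  = -10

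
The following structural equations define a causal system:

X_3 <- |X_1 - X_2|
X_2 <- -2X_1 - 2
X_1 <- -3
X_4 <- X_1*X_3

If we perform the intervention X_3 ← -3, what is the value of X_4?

9

The intervention breaks the incoming arrows to X_3: X_3 <- |X_1 - X_2| no longer applies, and X_3 = -3.
X_4 = X_1*X_3  [with X_1=-3, X_3=-3]  = 9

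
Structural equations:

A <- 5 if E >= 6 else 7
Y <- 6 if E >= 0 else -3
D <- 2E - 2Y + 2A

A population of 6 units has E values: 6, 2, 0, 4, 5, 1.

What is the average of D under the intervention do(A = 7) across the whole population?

Under do(A=7), A's equation is replaced by A=7 for every unit. Per-unit D: 14, 6, 2, 10, 12, 4. Mean = 8.

8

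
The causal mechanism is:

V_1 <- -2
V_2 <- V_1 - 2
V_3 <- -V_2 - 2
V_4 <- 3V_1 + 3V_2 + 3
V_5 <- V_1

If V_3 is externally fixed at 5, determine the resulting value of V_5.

-2

do(V_3=5) replaces the equation V_3 <- -V_2 - 2 with the constant V_3 = 5.
V_5 is not downstream of the intervention, so its value is determined by the original equations.
V_5 = V_1  [with V_1=-2]  = -2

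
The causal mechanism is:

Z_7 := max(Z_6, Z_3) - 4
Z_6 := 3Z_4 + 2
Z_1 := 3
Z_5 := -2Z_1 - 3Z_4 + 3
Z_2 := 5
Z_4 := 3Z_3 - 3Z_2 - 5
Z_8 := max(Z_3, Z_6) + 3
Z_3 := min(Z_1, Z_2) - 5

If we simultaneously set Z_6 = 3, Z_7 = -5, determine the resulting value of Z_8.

6

The joint intervention fixes Z_6 = 3, Z_7 = -5, removing each variable's own equation.
Z_3 = min(Z_1, Z_2) - 5  [with Z_1=3, Z_2=5]  = -2
Z_8 = max(Z_3, Z_6) + 3  [with Z_3=-2, Z_6=3]  = 6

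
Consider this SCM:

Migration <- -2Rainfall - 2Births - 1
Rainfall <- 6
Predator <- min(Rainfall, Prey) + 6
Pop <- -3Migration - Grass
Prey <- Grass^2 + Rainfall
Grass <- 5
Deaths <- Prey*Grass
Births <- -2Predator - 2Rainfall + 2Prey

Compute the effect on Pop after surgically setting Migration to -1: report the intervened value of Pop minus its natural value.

-192

do(Migration=-1) replaces the equation Migration <- -2Rainfall - 2Births - 1 with the constant Migration = -1.
Pop = -3Migration - Grass  [with Migration=-1, Grass=5]  = -2
Without intervention: Prey = Grass^2 + Rainfall  [with Grass=5, Rainfall=6]  = 31; Predator = min(Rainfall, Prey) + 6  [with Rainfall=6, Prey=31]  = 12; Births = -2Predator - 2Rainfall + 2Prey  [with Predator=12, Rainfall=6, Prey=31]  = 26; Migration = -2Rainfall - 2Births - 1  [with Rainfall=6, Births=26]  = -65; Pop = -3Migration - Grass  [with Migration=-65, Grass=5]  = 190.
Change = -2 − 190 = -192.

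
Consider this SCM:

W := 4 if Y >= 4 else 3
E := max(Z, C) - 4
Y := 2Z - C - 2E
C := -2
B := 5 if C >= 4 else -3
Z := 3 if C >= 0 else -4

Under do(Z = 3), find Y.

do(Z=3) replaces the equation Z := 3 if C >= 0 else -4 with the constant Z = 3.
E = max(Z, C) - 4  [with Z=3, C=-2]  = -1
Y = 2Z - C - 2E  [with Z=3, C=-2, E=-1]  = 10

10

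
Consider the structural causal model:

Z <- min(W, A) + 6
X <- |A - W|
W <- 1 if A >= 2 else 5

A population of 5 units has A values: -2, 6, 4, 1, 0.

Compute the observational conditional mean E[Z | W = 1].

E[Z|W=1] averages over only the 2 units with W=1 (A = 6, 4): Z = 7, 7, mean 7.

7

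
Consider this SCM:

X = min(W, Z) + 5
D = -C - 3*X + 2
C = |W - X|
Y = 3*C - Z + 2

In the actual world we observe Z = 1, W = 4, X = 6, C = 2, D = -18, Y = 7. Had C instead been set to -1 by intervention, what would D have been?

Intervening sets C = -1 and removes its equation (C = |W - X|).
X = min(W, Z) + 5  [with W=4, Z=1]  = 6
D = -C - 3*X + 2  [with C=-1, X=6]  = -15

-15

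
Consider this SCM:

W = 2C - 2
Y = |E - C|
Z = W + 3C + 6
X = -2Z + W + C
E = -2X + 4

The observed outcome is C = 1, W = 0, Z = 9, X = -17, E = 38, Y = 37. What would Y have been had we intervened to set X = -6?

Under do(X=-6), the mechanism X = -2Z + W + C is discarded; X is fixed at -6.
E = -2X + 4  [with X=-6]  = 16
Y = |E - C|  [with E=16, C=1]  = 15

15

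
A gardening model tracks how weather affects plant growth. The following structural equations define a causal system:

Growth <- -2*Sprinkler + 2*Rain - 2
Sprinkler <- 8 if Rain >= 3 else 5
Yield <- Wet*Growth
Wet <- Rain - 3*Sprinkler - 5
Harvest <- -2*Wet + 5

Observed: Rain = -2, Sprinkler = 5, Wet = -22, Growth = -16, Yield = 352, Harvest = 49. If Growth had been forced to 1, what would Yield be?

-22

Intervening sets Growth = 1 and removes its equation (Growth <- -2*Sprinkler + 2*Rain - 2).
Sprinkler = 8 if Rain >= 3 else 5  [with Rain=-2]  = 5
Wet = Rain - 3*Sprinkler - 5  [with Rain=-2, Sprinkler=5]  = -22
Yield = Wet*Growth  [with Wet=-22, Growth=1]  = -22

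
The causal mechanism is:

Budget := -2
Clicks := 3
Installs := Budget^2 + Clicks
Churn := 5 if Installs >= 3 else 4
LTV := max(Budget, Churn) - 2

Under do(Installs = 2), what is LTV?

2

do(Installs=2) replaces the equation Installs := Budget^2 + Clicks with the constant Installs = 2.
Churn = 5 if Installs >= 3 else 4  [with Installs=2]  = 4
LTV = max(Budget, Churn) - 2  [with Budget=-2, Churn=4]  = 2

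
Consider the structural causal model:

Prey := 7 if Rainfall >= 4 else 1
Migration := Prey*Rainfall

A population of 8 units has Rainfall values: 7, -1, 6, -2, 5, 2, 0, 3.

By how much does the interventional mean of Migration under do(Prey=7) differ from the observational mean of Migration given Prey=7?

-24.5

Under do(Prey=7), Prey's equation is replaced by Prey=7 for every unit. Per-unit Migration: 49, -7, 42, -14, 35, 14, 0, 21. Mean = 17.5.
Conditioning on Prey=7 selects the 3 unit(s) with Rainfall ∈ {7, 6, 5}. Their Migration values: 49, 42, 35. Mean = 42.
Difference = 17.5 − 42 = -24.5.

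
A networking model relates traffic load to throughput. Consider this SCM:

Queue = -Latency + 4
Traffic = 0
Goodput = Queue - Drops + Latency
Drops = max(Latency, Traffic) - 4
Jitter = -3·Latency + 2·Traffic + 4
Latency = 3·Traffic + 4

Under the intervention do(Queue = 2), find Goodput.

6

The intervention breaks the incoming arrows to Queue: Queue = -Latency + 4 no longer applies, and Queue = 2.
Latency = 3·Traffic + 4  [with Traffic=0]  = 4
Drops = max(Latency, Traffic) - 4  [with Latency=4, Traffic=0]  = 0
Goodput = Queue - Drops + Latency  [with Queue=2, Drops=0, Latency=4]  = 6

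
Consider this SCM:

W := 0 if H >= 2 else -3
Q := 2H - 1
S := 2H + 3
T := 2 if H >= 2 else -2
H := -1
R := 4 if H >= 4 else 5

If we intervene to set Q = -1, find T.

-2

do(Q=-1) replaces the equation Q := 2H - 1 with the constant Q = -1.
Since T is not a descendant of the intervened variable, it is unaffected.
T = 2 if H >= 2 else -2  [with H=-1]  = -2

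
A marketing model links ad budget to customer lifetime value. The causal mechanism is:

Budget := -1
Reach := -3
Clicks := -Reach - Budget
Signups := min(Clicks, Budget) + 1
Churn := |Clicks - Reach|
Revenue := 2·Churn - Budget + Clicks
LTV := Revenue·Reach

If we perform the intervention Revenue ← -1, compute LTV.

3

Intervening sets Revenue = -1 and removes its equation (Revenue := 2·Churn - Budget + Clicks).
LTV = Revenue·Reach  [with Revenue=-1, Reach=-3]  = 3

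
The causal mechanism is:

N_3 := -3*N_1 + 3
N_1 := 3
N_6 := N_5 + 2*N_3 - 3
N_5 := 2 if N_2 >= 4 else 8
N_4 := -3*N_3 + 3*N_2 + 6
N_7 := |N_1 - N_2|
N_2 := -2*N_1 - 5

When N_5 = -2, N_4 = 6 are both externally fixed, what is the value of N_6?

-17

Setting N_5 = -2, N_4 = 6 by intervention discards those variables' equations.
N_3 = -3*N_1 + 3  [with N_1=3]  = -6
N_6 = N_5 + 2*N_3 - 3  [with N_5=-2, N_3=-6]  = -17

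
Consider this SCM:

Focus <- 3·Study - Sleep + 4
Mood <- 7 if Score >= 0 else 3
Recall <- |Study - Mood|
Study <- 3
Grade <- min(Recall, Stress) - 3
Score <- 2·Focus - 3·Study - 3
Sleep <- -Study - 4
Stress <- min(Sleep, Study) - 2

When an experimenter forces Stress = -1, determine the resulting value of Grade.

The intervention breaks the incoming arrows to Stress: Stress <- min(Sleep, Study) - 2 no longer applies, and Stress = -1.
Sleep = -Study - 4  [with Study=3]  = -7
Focus = 3·Study - Sleep + 4  [with Study=3, Sleep=-7]  = 20
Score = 2·Focus - 3·Study - 3  [with Focus=20, Study=3]  = 28
Mood = 7 if Score >= 0 else 3  [with Score=28]  = 7
Recall = |Study - Mood|  [with Study=3, Mood=7]  = 4
Grade = min(Recall, Stress) - 3  [with Recall=4, Stress=-1]  = -4

-4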